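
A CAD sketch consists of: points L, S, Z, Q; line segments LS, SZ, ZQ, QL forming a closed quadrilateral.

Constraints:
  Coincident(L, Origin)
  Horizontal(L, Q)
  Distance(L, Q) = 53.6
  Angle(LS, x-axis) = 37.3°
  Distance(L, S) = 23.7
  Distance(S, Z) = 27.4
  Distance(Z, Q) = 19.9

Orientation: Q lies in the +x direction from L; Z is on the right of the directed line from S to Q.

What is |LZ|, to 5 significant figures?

36.029

Checks: |SZ| = 27.40 ✓; |ZQ| = 19.90 ✓.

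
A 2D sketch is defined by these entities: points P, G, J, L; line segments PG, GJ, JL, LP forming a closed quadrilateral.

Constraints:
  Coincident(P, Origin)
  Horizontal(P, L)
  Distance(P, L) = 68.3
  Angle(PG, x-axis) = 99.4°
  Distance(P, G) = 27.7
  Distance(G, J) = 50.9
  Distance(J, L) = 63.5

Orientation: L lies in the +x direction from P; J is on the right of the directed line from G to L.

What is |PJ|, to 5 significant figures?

23.491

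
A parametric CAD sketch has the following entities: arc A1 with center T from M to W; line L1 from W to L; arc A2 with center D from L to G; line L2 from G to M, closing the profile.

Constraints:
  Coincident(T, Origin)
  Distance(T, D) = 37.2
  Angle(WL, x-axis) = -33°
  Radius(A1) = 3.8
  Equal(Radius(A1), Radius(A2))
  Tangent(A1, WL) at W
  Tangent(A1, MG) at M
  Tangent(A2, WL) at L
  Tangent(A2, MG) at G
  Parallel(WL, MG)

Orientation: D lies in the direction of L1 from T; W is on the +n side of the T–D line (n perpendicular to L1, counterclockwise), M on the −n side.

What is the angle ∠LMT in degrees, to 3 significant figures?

78.5°

The slot axis is L1's direction at -33.0°, so u = (cos -33.0°, sin -33.0°) = (0.839, -0.545) and n = (−sin -33.0°, cos -33.0°) = (0.545, 0.839). T is at the origin and D lies 37.2 along u from T, so D = 37.2·u = (31.2, -20.3). Tangency of A1 to both parallel lines with radius 3.8 puts W and M at T ± 3.8·n: W = (2.07, 3.19), M = (-2.07, -3.19). Equal radii place L and G the same way about D: L = D + 3.8·n = (33.3, -17.1), G = D − 3.8·n = (29.1, -23.4). Then cos ∠LMT = ML·MT / (|ML||MT|), giving 78.5°.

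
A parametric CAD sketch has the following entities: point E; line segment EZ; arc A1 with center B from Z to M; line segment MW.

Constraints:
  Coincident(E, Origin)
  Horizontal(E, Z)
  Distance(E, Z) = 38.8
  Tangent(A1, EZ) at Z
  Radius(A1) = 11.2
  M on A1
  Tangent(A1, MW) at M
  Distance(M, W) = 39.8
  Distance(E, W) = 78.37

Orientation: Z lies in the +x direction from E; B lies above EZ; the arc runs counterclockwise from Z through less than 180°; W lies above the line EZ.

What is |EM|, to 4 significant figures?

49.35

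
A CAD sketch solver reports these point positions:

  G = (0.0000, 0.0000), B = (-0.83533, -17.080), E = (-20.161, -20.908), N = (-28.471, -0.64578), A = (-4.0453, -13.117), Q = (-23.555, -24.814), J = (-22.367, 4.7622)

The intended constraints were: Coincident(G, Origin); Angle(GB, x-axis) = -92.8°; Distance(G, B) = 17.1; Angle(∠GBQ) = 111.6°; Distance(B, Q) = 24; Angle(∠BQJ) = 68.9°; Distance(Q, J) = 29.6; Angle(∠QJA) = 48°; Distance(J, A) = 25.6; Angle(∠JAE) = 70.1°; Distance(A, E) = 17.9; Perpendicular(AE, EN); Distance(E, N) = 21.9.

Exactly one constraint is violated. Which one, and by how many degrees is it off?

Perpendicular(AE, EN) — off by 3.50°.

G = (0.00, 0.00) ✓; GB at -92.80° ✓; |GB| = 17.10 ✓; ∠GBQ = 111.6° ✓; |BQ| = 24.00 ✓; ∠BQJ = 68.90° ✓; |QJ| = 29.60 ✓; ∠QJA = 48.00° ✓; |JA| = 25.60 ✓; ∠JAE = 70.10° ✓; |AE| = 17.90 ✓; ∠(AE, EN) = 93.50° ✗; |EN| = 21.90 ✓.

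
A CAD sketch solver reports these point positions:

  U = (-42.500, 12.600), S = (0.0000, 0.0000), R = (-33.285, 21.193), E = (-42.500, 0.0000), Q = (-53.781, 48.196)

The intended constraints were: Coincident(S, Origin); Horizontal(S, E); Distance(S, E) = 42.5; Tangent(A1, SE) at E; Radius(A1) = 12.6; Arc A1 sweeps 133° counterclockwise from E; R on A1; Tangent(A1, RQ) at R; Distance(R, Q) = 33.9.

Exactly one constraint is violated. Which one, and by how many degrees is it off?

Tangent(A1, RQ) at R — off by 5.80°.

S = (0.00, 0.00) ✓; S.y = 0.00, E.y = 0.00 ✓; |SE| = 42.50 ✓; ∠(UE, ES) = 90.00° ✓; |UE| = 12.60 ✓; bearing(U→R) − bearing(U→E) = 133.0° ✓; |UR| = 12.60 ✓; ∠(UR, RQ) = 95.80° ✗; |RQ| = 33.90 ✓.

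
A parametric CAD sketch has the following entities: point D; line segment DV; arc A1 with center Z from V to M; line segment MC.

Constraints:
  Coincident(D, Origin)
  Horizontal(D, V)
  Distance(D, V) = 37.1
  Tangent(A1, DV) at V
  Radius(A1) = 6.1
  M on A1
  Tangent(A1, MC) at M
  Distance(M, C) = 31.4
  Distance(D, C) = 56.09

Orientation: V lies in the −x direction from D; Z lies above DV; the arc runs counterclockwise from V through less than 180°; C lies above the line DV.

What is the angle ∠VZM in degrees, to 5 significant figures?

108.81°

Checks: D = (0.00, 0.00) ✓; |ZM| = 6.100 ✓; ∠(ZM, MC) = 90.00° ✓; |MC| = 31.40 ✓; |DC| = 56.09 ✓.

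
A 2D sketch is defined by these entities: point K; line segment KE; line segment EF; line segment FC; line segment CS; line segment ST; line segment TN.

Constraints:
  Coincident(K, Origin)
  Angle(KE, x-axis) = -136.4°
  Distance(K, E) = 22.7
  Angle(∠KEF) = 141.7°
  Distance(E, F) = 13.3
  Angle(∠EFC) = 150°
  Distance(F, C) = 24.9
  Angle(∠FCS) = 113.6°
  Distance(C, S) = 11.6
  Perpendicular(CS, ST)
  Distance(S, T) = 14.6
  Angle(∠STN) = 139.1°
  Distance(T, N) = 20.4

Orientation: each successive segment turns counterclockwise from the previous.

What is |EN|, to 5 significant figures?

9.0259

CS ⟂ ST, so ST runs at 88.300°; with |ST| = 14.6, T = (3.0027, -37.675). ∠STN = 139.1° gives TN at 129.20° from the x-axis; with |TN| = 20.4, N = (-9.8907, -21.866). Then |EN| = |N − E| = 9.0259.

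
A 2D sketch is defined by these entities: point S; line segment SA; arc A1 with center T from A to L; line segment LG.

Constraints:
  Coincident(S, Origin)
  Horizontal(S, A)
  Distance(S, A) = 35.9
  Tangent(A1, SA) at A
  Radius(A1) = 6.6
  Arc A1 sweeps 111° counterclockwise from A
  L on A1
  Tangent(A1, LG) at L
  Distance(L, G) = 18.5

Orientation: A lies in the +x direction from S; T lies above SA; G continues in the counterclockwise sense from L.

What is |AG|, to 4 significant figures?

26.24

S is at the origin; S and A share the same y with |SA| = 35.9 and A on the +x side, so A = (35.90, 0.000). The tangent condition forces TA to be normal to SA, so T = A + (0, 6.6) = (35.90, 6.600). On A1, A sits at bearing -90° from T; a 111° counterclockwise sweep puts L at bearing 21°, so L = T + 6.6·(cos 21°, sin 21°) = (42.06, 8.965). The tangent condition forces TL to be normal to LG, so LG runs along (−sin 21°, cos 21°); with |LG| = 18.5, G = (35.43, 26.24). Then |AG| = |G − A| = 26.24.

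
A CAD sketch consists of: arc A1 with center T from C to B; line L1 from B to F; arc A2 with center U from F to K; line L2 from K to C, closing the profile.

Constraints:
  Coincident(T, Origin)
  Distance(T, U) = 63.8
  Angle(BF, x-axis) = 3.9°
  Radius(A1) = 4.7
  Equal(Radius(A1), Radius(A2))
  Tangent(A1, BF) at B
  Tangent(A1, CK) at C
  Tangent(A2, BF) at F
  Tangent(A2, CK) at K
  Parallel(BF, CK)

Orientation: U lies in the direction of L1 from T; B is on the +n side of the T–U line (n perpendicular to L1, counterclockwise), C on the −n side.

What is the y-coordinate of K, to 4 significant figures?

-0.3497

Tangency of A1 to both parallel lines with radius 4.7 puts B and C at T ± 4.7·n: B = (-0.3197, 4.689), C = (0.3197, -4.689). Equal radii place F and K the same way about U: F = U + 4.7·n = (63.33, 9.028), K = U − 4.7·n = (63.97, -0.3497). So K.y = -0.3497.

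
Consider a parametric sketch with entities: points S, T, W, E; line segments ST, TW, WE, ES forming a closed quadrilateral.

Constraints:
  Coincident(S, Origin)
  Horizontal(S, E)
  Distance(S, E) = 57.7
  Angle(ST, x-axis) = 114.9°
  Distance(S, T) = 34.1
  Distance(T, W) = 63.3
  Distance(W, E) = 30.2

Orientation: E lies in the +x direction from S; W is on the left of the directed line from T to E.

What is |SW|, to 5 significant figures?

56.806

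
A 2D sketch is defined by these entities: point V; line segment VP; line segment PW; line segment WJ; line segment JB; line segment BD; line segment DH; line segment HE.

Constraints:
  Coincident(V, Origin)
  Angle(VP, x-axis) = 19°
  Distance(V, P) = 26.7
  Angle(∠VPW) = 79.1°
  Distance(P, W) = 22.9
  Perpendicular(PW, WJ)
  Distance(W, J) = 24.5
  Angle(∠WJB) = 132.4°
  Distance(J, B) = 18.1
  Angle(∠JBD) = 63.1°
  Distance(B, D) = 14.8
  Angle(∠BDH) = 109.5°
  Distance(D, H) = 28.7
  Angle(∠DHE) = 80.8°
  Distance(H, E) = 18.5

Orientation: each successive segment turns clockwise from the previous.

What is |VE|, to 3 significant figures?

32.3

∠BDH = 109.5° gives DH at -46.9° from the x-axis; with |DH| = 28.7, H = (23.4, -20.9). ∠DHE = 80.8° gives HE at -146° from the x-axis; with |HE| = 18.5, E = (8.07, -31.3). Then |VE| = |E − V| = 32.3.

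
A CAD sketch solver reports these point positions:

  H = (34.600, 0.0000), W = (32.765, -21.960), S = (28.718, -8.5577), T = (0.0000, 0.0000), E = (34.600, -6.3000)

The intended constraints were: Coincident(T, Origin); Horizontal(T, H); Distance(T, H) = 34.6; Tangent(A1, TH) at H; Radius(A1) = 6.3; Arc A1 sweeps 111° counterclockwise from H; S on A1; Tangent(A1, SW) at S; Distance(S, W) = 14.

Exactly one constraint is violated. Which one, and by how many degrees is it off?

Tangent(A1, SW) at S — off by 4.20°.

T = (0.00, 0.00) ✓; T.y = 0.00, H.y = 0.00 ✓; |TH| = 34.60 ✓; ∠(EH, HT) = 90.00° ✓; |EH| = 6.300 ✓; bearing(E→S) − bearing(E→H) = 111.0° ✓; |ES| = 6.300 ✓; ∠(ES, SW) = 94.20° ✗; |SW| = 14.00 ✓.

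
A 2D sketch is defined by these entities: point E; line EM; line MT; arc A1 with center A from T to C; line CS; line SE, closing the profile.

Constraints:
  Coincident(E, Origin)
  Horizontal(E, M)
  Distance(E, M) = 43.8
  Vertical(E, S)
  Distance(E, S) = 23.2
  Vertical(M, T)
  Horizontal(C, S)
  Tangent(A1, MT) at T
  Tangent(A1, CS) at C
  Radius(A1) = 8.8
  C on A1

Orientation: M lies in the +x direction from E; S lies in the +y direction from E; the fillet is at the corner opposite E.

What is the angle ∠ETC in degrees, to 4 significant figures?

63.20°

The virtual corner opposite E is at (43.80, 23.20). The tangent condition forces AT to be normal to MT and tangency of A1 to CS means the radius AC is perpendicular to CS, with radius 8.8, so the center A sits 8.8 in from both sides at A = (35.00, 14.40). That places the tangent points at T = (43.80, 14.40) on MT and C = (35.00, 23.20) on CS. Then cos ∠ETC = TE·TC / (|TE||TC|), giving 63.20°.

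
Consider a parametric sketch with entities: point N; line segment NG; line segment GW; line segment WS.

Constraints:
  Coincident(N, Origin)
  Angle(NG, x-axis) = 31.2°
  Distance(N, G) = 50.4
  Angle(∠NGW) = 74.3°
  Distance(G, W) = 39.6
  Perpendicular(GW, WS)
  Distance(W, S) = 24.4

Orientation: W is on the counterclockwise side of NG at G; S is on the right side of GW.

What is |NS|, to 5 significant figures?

77.403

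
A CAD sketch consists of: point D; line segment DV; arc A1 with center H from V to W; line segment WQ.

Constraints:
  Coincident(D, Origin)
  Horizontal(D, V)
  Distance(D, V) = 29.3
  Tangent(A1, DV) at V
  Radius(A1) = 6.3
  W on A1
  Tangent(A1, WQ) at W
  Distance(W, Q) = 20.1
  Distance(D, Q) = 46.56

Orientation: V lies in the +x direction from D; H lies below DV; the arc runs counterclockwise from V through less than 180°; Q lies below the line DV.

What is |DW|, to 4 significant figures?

27.19

Checks: |HW| = 6.300 ✓; ∠(HW, WQ) = 90.00° ✓; |WQ| = 20.10 ✓; |DQ| = 46.56 ✓.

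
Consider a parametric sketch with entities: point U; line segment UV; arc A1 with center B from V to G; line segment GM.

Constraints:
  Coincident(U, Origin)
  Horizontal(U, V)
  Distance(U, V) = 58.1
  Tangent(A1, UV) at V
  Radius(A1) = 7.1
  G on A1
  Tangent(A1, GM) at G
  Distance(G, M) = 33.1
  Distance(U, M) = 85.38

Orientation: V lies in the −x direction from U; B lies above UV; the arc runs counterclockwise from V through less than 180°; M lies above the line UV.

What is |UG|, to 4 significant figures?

54.81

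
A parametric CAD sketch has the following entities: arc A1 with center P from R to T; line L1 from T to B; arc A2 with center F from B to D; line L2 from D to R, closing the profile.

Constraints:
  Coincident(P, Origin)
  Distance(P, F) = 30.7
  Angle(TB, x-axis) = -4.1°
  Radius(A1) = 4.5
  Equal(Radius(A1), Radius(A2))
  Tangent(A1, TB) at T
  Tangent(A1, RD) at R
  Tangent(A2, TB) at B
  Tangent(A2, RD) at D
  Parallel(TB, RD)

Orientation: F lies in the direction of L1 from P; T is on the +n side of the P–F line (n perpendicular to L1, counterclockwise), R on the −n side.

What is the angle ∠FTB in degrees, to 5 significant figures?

8.3390°

The slot axis is L1's direction at -4.1°, so u = (cos -4.1°, sin -4.1°) = (0.99744, -0.071497) and n = (−sin -4.1°, cos -4.1°) = (0.071497, 0.99744). P is at the origin and F lies 30.7 along u from P, so F = 30.7·u = (30.621, -2.1950). Tangency of A1 to both parallel lines with radius 4.5 puts T and R at P ± 4.5·n: T = (0.32174, 4.4885), R = (-0.32174, -4.4885). Equal radii place B and D the same way about F: B = F + 4.5·n = (30.943, 2.2935), D = F − 4.5·n = (30.300, -6.6835). Then cos ∠FTB = TF·TB / (|TF||TB|), giving 8.3390°.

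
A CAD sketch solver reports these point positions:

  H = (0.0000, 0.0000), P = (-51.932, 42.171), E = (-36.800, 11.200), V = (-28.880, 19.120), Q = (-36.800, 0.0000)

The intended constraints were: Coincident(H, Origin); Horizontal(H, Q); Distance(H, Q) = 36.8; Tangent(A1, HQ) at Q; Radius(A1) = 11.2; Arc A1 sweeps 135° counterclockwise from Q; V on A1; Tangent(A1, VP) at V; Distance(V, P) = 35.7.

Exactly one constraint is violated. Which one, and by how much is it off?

Distance(V, P) = 35.7 — off by 3.10.

H = (0.00, 0.00) ✓; H.y = 0.00, Q.y = 0.00 ✓; |HQ| = 36.80 ✓; ∠(EQ, QH) = 90.00° ✓; |EQ| = 11.20 ✓; bearing(E→V) − bearing(E→Q) = 135.0° ✓; |EV| = 11.20 ✓; ∠(EV, VP) = 90.00° ✓; |VP| = 32.60 ✗.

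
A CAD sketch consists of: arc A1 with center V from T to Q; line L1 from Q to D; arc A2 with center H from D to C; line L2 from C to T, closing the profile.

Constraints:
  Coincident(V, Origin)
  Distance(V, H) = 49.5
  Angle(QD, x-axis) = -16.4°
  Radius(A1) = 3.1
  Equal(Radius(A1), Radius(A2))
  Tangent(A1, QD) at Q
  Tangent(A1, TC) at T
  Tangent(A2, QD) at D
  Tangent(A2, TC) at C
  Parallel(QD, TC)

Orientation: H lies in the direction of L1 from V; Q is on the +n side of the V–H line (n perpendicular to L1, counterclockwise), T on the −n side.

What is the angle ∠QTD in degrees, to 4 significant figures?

82.86°

The slot axis is L1's direction at -16.4°, so u = (cos -16.4°, sin -16.4°) = (0.9593, -0.2823) and n = (−sin -16.4°, cos -16.4°) = (0.2823, 0.9593). V is at the origin and H lies 49.5 along u from V, so H = 49.5·u = (47.49, -13.98). Tangency of A1 to both parallel lines with radius 3.1 puts Q and T at V ± 3.1·n: Q = (0.8753, 2.974), T = (-0.8753, -2.974). Equal radii place D and C the same way about H: D = H + 3.1·n = (48.36, -11.00), C = H − 3.1·n = (46.61, -16.95). Then cos ∠QTD = TQ·TD / (|TQ||TD|), giving 82.86°.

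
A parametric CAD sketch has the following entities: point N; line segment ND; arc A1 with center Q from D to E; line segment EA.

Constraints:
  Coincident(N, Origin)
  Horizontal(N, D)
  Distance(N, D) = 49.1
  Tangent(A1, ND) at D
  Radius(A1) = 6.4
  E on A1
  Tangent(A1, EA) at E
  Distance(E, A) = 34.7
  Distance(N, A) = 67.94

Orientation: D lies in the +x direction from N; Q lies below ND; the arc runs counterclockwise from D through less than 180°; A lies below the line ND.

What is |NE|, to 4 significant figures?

43.84

Checks: ∠(QD, DN) = 90.00° ✓; |QD| = 6.400 ✓; |QE| = 6.400 ✓; ∠(QE, EA) = 90.00° ✓; |EA| = 34.70 ✓; |NA| = 67.94 ✓.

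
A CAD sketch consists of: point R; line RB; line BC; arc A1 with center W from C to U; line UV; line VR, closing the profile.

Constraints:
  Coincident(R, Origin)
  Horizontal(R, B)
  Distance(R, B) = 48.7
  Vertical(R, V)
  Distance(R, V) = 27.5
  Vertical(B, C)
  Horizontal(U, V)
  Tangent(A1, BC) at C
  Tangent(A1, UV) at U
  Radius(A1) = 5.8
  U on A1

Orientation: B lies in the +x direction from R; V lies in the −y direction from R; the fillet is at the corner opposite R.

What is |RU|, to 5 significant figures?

50.957

R is at the origin; R and B share the same y with |RB| = 48.7 and B on the +x side, so B = (48.700, 0.0000). RV is vertical with |RV| = 27.5 and V on the −y side, so V = (0.0000, -27.500). The virtual corner opposite R is at (48.700, -27.500). Tangency of A1 to BC means the radius WC is perpendicular to BC and A1 meets UV tangentially, so WU is at right angles to UV, with radius 5.8, so the center W sits 5.8 in from both sides at W = (42.900, -21.700). That places the tangent points at C = (48.700, -21.700) on BC and U = (42.900, -27.500) on UV. Then |RU| = |U − R| = 50.957.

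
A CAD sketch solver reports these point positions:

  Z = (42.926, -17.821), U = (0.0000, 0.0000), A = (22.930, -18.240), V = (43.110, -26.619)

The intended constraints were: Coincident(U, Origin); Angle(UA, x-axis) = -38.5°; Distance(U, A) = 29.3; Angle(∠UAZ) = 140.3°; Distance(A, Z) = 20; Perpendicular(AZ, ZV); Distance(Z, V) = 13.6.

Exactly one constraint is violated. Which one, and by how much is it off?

Distance(Z, V) = 13.6 — off by 4.80.

U = (0.00, 0.00) ✓; UA at -38.50° ✓; |UA| = 29.30 ✓; ∠UAZ = 140.3° ✓; |AZ| = 20.00 ✓; ∠(AZ, ZV) = 90.00° ✓; |ZV| = 8.800 ✗.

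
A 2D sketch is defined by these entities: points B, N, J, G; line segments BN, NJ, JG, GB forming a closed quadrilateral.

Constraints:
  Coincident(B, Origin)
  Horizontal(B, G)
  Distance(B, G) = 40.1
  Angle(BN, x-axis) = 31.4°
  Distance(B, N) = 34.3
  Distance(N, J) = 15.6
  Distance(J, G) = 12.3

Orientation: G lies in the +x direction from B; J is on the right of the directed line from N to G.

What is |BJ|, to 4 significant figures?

28.12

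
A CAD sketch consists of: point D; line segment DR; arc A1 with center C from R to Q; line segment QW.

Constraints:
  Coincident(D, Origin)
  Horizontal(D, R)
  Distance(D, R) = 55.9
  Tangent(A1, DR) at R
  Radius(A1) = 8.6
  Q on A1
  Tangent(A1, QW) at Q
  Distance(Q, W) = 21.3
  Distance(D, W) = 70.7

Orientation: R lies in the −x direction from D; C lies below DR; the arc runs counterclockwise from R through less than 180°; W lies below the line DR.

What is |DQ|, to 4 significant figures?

65.10

Checks: |CQ| = 8.600 ✓; ∠(CQ, QW) = 90.00° ✓; |QW| = 21.30 ✓; |DW| = 70.70 ✓.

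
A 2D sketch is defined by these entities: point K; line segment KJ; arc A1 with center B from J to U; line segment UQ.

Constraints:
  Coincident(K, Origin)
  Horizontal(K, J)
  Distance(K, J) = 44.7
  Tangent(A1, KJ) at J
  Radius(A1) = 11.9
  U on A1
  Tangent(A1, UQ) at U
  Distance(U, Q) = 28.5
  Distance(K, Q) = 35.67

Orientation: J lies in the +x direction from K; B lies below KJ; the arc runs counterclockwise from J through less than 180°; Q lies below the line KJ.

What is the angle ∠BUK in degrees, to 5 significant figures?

157.39°

Checks: |BU| = 11.90 ✓; ∠(BU, UQ) = 90.00° ✓; |UQ| = 28.50 ✓; |KQ| = 35.67 ✓.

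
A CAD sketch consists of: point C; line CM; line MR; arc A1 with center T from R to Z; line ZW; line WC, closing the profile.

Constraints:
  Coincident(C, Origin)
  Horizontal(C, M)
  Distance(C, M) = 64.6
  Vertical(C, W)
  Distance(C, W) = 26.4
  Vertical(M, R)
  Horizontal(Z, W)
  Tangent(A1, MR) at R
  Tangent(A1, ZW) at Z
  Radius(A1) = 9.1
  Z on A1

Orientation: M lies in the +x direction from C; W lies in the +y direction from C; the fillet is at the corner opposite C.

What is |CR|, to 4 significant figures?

66.88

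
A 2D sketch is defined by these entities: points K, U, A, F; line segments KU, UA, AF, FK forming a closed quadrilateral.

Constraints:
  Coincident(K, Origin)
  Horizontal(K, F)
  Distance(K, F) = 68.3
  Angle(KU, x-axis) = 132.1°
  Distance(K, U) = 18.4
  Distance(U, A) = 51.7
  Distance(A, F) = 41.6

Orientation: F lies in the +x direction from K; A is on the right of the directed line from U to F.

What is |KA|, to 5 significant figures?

33.998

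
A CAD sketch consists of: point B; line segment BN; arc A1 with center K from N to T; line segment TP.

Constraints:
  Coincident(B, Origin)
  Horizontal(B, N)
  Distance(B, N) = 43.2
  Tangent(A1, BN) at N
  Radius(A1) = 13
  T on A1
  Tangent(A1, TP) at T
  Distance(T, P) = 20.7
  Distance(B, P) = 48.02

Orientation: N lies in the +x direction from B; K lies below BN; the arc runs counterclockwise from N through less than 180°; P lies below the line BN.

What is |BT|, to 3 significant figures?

33.6

B is at the origin; B and N share the same y with |BN| = 43.2 and N on the +x side, so N = (43.2, 0.00). Since A1 is tangent to BN there, KN ⟂ BN, so K = N + (0, -13) = (43.2, -13.0). Since KT ⟂ TP (tangency), |KP| = √(13.0² + 20.7²) = 24.4 regardless of where T sits on A1. So P lies on both circle(B, 48.02) and circle(K, 24.4); the below-BN intersection is P = (32.8, -35.1). T is the foot of the tangent from P: T = (30.3, -14.6).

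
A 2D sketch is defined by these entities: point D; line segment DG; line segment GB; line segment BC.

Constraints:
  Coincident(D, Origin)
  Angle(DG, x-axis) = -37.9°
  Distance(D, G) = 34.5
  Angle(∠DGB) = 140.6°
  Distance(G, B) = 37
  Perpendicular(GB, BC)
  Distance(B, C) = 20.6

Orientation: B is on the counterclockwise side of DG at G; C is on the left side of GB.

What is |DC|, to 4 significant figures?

63.67

D is at the origin; DG runs at -37.9° with length 34.5, so G = 34.5·(cos -37.9°, sin -37.9°) = (27.22, -21.19). ∠DGB = 140.6°, so GB runs at -37.9° + (180° − 140.6°) = 1.500° from the x-axis; with |GB| = 37.0, B = G + 37.0·(cos 1.500°, sin 1.500°) = (64.21, -20.22). GB is perpendicular to BC; with |BC| = 20.6 on the left of GB, C = B + 20.6·(-0.02618, 0.9997) = (63.67, 0.3686). Then |DC| = |C − D| = 63.67.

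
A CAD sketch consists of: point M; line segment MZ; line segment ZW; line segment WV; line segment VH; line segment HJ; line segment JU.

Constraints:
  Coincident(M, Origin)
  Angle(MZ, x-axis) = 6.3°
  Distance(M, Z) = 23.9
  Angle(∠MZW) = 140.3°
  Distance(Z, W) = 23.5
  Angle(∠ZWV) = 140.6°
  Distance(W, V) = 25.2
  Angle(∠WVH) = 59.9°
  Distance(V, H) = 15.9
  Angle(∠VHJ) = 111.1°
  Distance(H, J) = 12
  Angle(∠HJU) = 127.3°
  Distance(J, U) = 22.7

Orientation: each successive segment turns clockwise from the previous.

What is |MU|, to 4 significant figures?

49.60

M is at the origin; MZ runs at 6.3° with length 23.9, so Z = (23.76, 2.623). ∠MZW = 140.3° gives ZW at -33.40° from the x-axis; with |ZW| = 23.5, W = (43.37, -10.31). ∠ZWV = 140.6° gives WV at -72.80° from the x-axis; with |WV| = 25.2, V = (50.83, -34.39). ∠WVH = 59.9° gives VH at 167.1° from the x-axis; with |VH| = 15.9, H = (35.33, -30.84). ∠VHJ = 111.1° gives HJ at 98.20° from the x-axis; with |HJ| = 12.0, J = (33.62, -18.96). ∠HJU = 127.3° gives JU at 45.50° from the x-axis; with |JU| = 22.7, U = (49.53, -2.769). Then |MU| = |U − M| = 49.60.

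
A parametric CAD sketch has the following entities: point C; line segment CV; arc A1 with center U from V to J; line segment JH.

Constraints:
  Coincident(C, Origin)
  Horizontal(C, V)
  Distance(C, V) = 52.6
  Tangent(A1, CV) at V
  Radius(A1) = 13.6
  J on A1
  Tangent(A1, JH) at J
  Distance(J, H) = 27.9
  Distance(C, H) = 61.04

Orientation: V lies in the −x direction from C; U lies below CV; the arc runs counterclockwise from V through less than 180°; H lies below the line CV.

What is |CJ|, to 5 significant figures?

66.533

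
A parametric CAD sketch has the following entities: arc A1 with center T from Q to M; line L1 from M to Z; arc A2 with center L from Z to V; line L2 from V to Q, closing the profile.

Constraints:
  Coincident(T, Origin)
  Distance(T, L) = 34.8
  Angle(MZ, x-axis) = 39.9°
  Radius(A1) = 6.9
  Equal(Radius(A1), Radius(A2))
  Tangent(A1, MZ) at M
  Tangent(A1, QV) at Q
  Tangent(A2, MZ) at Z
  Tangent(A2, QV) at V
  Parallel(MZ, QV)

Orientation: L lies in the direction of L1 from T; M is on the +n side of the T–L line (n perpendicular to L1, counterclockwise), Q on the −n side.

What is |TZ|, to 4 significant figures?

35.48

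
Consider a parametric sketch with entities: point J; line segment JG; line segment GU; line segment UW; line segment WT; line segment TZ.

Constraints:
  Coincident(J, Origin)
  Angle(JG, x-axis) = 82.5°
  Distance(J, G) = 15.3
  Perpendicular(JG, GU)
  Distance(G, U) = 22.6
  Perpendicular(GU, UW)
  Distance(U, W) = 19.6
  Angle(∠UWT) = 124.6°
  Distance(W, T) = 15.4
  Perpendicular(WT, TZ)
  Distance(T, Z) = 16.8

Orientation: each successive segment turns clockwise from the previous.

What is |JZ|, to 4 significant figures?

0.8729

J is at the origin; JG runs at 82.5° with length 15.3, so G = (1.997, 15.17). JG is perpendicular to GU, so GU runs at -7.500°; with |GU| = 22.6, U = (24.40, 12.22). The perpendicularity gives UW at right angles to GU, so UW runs at -97.50°; with |UW| = 19.6, W = (21.85, -7.213). ∠UWT = 124.6° gives WT at -152.9° from the x-axis; with |WT| = 15.4, T = (8.136, -14.23). The perpendicularity gives TZ at right angles to WT, so TZ runs at 117.1°; with |TZ| = 16.8, Z = (0.4830, 0.7271). Then |JZ| = |Z − J| = 0.8729.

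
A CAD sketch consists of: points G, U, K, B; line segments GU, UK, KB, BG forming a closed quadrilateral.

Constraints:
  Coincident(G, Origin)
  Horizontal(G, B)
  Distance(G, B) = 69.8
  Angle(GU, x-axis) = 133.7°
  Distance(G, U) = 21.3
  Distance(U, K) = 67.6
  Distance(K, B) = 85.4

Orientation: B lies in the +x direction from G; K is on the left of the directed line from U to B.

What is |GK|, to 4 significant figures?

75.09

Checks: |UK| = 67.60 ✓; |KB| = 85.40 ✓.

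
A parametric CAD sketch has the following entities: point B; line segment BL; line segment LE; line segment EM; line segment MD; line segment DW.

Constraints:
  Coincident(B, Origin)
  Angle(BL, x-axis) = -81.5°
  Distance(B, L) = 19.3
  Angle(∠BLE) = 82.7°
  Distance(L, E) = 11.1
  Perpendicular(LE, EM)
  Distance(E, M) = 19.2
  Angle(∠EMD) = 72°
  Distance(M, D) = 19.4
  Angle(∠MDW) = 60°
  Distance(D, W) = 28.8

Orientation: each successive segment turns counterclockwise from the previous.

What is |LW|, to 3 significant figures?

15.3

B is at the origin; BL runs at -81.5° with length 19.3, so L = (2.85, -19.1). ∠BLE = 82.7° gives LE at 15.8° from the x-axis; with |LE| = 11.1, E = (13.5, -16.1). The perpendicularity gives EM at right angles to LE, so EM runs at 106°; with |EM| = 19.2, M = (8.31, 2.41). ∠EMD = 72.0° gives MD at -146° from the x-axis; with |MD| = 19.4, D = (-7.82, -8.38). ∠MDW = 60.0° gives DW at -26.2° from the x-axis; with |DW| = 28.8, W = (18.0, -21.1). Then |LW| = |W − L| = 15.3.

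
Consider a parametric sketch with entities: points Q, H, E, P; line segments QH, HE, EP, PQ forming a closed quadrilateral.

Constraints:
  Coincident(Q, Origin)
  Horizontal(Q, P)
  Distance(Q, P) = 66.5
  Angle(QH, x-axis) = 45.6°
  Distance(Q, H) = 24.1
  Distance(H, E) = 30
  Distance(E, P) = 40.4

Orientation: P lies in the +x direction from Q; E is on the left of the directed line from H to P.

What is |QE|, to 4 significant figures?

53.66

Checks: |HE| = 30.00 ✓; |EP| = 40.40 ✓.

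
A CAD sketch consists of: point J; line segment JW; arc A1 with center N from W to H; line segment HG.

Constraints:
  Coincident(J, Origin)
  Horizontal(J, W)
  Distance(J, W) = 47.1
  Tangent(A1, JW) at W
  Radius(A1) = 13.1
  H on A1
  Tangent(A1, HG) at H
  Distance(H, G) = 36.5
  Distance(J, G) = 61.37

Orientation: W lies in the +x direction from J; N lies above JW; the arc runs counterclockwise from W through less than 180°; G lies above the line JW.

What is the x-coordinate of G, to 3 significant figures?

35.5

Checks: J.y = 0.00, W.y = 0.00 ✓; |NH| = 13.10 ✓; ∠(NH, HG) = 90.00° ✓; |HG| = 36.50 ✓; |JG| = 61.37 ✓.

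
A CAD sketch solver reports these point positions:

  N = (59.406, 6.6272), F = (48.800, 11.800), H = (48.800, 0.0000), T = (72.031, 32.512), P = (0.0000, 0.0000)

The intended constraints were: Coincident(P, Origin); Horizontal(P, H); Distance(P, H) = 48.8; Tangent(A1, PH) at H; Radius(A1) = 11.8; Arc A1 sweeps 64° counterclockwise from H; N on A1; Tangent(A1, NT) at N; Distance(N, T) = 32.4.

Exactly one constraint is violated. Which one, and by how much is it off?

Distance(N, T) = 32.4 — off by 3.60.

P = (0.00, 0.00) ✓; P.y = 0.00, H.y = 0.00 ✓; |PH| = 48.80 ✓; ∠(FH, HP) = 90.00° ✓; |FH| = 11.80 ✓; bearing(F→N) − bearing(F→H) = 64.00° ✓; |FN| = 11.80 ✓; ∠(FN, NT) = 90.00° ✓; |NT| = 28.80 ✗.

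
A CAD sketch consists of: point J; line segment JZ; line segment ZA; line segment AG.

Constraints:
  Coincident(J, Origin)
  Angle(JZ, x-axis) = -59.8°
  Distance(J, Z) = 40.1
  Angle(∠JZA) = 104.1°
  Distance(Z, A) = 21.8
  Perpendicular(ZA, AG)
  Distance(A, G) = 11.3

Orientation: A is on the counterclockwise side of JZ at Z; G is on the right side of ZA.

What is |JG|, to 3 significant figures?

59.3

∠JZA = 104.1°, so ZA runs at -59.8° + (180° − 104.1°) = 16.1° from the x-axis; with |ZA| = 21.8, A = Z + 21.8·(cos 16.1°, sin 16.1°) = (41.1, -28.6). The perpendicularity gives AG at right angles to ZA; with |AG| = 11.3 on the right of ZA, G = A + 11.3·(0.277, -0.961) = (44.2, -39.5). Then |JG| = |G − J| = 59.3.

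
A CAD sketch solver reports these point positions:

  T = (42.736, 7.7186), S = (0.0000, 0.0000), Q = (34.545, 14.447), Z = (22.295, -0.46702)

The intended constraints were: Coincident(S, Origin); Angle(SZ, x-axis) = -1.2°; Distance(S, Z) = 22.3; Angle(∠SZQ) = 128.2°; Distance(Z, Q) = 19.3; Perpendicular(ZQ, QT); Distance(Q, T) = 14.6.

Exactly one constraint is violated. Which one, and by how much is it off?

Distance(Q, T) = 14.6 — off by 4.00.

S = (0.00, 0.00) ✓; SZ at -1.200° ✓; |SZ| = 22.30 ✓; ∠SZQ = 128.2° ✓; |ZQ| = 19.30 ✓; ∠(ZQ, QT) = 90.00° ✓; |QT| = 10.60 ✗.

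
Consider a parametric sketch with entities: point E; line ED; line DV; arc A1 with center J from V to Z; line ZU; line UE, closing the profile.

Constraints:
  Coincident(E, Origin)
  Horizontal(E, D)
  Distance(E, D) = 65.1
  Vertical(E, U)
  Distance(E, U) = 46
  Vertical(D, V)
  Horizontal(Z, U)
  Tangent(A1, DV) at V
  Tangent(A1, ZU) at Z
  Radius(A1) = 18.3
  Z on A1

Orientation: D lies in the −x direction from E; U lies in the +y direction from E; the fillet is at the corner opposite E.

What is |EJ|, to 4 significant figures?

54.38

E is at the origin; ED is horizontal with |ED| = 65.1 and D on the −x side, so D = (-65.10, 0.000). E and U share the same x with |EU| = 46.0 and U on the +y side, so U = (0.000, 46.00). The virtual corner opposite E is at (-65.10, 46.00). Tangency of A1 to DV means the radius JV is perpendicular to DV and A1 meets ZU tangentially, so JZ is at right angles to ZU, with radius 18.3, so the center J sits 18.3 in from both sides at J = (-46.80, 27.70). Then |EJ| = |J − E| = 54.38.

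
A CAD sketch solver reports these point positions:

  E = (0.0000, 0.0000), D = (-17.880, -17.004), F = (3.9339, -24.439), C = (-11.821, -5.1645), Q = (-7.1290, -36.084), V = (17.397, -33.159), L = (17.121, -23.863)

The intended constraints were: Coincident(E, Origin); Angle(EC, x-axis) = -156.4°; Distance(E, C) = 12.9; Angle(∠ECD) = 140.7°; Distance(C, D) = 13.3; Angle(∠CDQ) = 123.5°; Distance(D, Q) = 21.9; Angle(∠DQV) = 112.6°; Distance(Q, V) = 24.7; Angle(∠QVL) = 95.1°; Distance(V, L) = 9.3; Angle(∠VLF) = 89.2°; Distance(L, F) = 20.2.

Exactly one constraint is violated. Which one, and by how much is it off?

Distance(L, F) = 20.2 — off by 7.00.

E = (0.00, 0.00) ✓; EC at -156.4° ✓; |EC| = 12.90 ✓; ∠ECD = 140.7° ✓; |CD| = 13.30 ✓; ∠CDQ = 123.5° ✓; |DQ| = 21.90 ✓; ∠DQV = 112.6° ✓; |QV| = 24.70 ✓; ∠QVL = 95.10° ✓; |VL| = 9.300 ✓; ∠VLF = 89.20° ✓; |LF| = 13.20 ✗.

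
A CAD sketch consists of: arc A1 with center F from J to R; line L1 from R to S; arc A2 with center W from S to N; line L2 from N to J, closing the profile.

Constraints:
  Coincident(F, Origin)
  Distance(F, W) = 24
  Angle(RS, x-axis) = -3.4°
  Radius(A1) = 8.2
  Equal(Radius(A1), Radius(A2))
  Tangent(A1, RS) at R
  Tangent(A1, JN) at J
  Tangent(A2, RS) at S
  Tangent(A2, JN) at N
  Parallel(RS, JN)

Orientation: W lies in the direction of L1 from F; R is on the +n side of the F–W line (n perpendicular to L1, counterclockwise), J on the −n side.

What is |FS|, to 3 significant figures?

25.4

The slot axis is L1's direction at -3.4°, so u = (cos -3.4°, sin -3.4°) = (0.998, -0.0593) and n = (−sin -3.4°, cos -3.4°) = (0.0593, 0.998). F is at the origin and W lies 24.0 along u from F, so W = 24.0·u = (24.0, -1.42). Tangency of A1 to both parallel lines with radius 8.2 puts R and J at F ± 8.2·n: R = (0.486, 8.19), J = (-0.486, -8.19). Equal radii place S and N the same way about W: S = W + 8.2·n = (24.4, 6.76), N = W − 8.2·n = (23.5, -9.61). Then |FS| = |S − F| = 25.4.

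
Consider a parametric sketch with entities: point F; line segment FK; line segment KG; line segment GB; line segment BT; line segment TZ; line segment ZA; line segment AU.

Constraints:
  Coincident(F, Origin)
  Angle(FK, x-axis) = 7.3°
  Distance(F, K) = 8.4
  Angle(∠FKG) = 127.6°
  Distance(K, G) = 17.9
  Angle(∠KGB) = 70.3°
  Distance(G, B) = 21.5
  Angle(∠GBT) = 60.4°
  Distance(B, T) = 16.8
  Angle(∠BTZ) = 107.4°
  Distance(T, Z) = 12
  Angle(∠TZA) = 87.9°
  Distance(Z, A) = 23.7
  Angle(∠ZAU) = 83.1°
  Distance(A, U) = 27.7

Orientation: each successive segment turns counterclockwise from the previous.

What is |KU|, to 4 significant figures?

32.40

F is at the origin; FK runs at 7.3° with length 8.4, so K = (8.332, 1.067). ∠FKG = 127.6° gives KG at 59.70° from the x-axis; with |KG| = 17.9, G = (17.36, 16.52). ∠KGB = 70.3° gives GB at 169.4° from the x-axis; with |GB| = 21.5, B = (-3.770, 20.48). ∠GBT = 60.4° gives BT at -71.00° from the x-axis; with |BT| = 16.8, T = (1.699, 4.592). ∠BTZ = 107.4° gives TZ at 1.600° from the x-axis; with |TZ| = 12.0, Z = (13.69, 4.927). ∠TZA = 87.9° gives ZA at 93.70° from the x-axis; with |ZA| = 23.7, A = (12.17, 28.58). ∠ZAU = 83.1° gives AU at -169.4° from the x-axis; with |AU| = 27.7, U = (-15.06, 23.48). Then |KU| = |U − K| = 32.40.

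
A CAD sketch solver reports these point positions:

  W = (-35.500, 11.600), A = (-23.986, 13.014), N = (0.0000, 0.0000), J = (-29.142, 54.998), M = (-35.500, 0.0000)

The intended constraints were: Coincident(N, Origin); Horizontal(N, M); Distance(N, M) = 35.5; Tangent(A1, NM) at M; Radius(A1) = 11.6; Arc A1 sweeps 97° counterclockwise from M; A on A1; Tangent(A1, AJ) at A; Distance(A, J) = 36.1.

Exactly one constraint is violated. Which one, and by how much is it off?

Distance(A, J) = 36.1 — off by 6.20.

N = (0.00, 0.00) ✓; N.y = 0.00, M.y = 0.00 ✓; |NM| = 35.50 ✓; ∠(WM, MN) = 90.00° ✓; |WM| = 11.60 ✓; bearing(W→A) − bearing(W→M) = 97.00° ✓; |WA| = 11.60 ✓; ∠(WA, AJ) = 90.00° ✓; |AJ| = 42.30 ✗.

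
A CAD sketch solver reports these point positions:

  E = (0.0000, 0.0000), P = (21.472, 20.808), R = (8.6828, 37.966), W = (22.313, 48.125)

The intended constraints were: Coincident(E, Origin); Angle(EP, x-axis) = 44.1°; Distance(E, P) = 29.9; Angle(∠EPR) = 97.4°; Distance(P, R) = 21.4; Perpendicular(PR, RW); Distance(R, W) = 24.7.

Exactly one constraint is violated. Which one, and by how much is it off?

Distance(R, W) = 24.7 — off by 7.70.

E = (0.00, 0.00) ✓; EP at 44.10° ✓; |EP| = 29.90 ✓; ∠EPR = 97.40° ✓; |PR| = 21.40 ✓; ∠(PR, RW) = 90.00° ✓; |RW| = 17.00 ✗.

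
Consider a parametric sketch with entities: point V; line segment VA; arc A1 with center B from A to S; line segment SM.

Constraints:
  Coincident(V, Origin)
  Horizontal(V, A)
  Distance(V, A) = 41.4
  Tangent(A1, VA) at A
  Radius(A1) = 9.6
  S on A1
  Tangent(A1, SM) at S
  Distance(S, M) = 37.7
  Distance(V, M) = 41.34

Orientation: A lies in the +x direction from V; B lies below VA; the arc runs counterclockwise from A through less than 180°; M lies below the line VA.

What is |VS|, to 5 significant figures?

33.311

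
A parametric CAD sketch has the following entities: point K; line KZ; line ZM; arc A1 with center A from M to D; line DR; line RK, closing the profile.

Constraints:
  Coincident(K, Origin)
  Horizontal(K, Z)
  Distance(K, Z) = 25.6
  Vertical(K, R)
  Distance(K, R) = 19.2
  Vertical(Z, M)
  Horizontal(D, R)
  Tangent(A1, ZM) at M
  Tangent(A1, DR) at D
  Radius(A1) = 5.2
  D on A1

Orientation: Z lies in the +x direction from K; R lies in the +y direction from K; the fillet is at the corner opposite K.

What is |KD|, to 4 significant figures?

28.01

The virtual corner opposite K is at (25.60, 19.20). Since A1 is tangent to ZM there, AM ⟂ ZM and since A1 is tangent to DR there, AD ⟂ DR, with radius 5.2, so the center A sits 5.2 in from both sides at A = (20.40, 14.00). That places the tangent points at M = (25.60, 14.00) on ZM and D = (20.40, 19.20) on DR. Then |KD| = |D − K| = 28.01.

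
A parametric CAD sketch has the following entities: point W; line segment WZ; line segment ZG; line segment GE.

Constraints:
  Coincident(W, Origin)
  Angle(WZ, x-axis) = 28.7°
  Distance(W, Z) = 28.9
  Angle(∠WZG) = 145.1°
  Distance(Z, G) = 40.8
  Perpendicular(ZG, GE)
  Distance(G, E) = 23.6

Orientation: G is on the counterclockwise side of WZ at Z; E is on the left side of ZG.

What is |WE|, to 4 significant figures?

64.89

W is at the origin; WZ runs at 28.7° with length 28.9, so Z = 28.9·(cos 28.7°, sin 28.7°) = (25.35, 13.88). ∠WZG = 145.1°, so ZG runs at 28.7° + (180° − 145.1°) = 63.60° from the x-axis; with |ZG| = 40.8, G = Z + 40.8·(cos 63.60°, sin 63.60°) = (43.49, 50.42). ZG is perpendicular to GE; with |GE| = 23.6 on the left of ZG, E = G + 23.6·(-0.8957, 0.4446) = (22.35, 60.92). Then |WE| = |E − W| = 64.89.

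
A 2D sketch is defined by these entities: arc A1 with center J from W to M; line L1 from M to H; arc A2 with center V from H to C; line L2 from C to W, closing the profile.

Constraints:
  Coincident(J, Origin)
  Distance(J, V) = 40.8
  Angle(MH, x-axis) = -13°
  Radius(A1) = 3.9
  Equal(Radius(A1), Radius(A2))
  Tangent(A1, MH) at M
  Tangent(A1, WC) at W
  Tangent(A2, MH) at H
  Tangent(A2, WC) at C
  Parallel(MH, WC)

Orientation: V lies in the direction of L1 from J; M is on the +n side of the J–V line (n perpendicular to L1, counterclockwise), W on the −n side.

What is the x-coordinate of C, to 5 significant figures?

38.877

The slot axis is L1's direction at -13.0°, so u = (cos -13.0°, sin -13.0°) = (0.97437, -0.22495) and n = (−sin -13.0°, cos -13.0°) = (0.22495, 0.97437). J is at the origin and V lies 40.8 along u from J, so V = 40.8·u = (39.754, -9.1780). Tangency of A1 to both parallel lines with radius 3.9 puts M and W at J ± 3.9·n: M = (0.87731, 3.8000), W = (-0.87731, -3.8000). Equal radii place H and C the same way about V: H = V + 3.9·n = (40.632, -5.3780), C = V − 3.9·n = (38.877, -12.978). So C.x = 38.877.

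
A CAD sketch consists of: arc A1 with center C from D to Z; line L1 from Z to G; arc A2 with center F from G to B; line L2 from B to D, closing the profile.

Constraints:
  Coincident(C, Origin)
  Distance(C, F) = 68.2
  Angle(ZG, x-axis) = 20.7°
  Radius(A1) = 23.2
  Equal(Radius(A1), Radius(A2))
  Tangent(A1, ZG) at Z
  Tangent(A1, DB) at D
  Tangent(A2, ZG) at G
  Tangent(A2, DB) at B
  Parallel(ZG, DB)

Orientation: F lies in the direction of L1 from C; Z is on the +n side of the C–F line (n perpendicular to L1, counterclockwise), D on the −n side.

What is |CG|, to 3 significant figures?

72.0

The slot axis is L1's direction at 20.7°, so u = (cos 20.7°, sin 20.7°) = (0.935, 0.353) and n = (−sin 20.7°, cos 20.7°) = (-0.353, 0.935). C is at the origin and F lies 68.2 along u from C, so F = 68.2·u = (63.8, 24.1). Tangency of A1 to both parallel lines with radius 23.2 puts Z and D at C ± 23.2·n: Z = (-8.20, 21.7), D = (8.20, -21.7). Equal radii place G and B the same way about F: G = F + 23.2·n = (55.6, 45.8), B = F − 23.2·n = (72.0, 2.40). Then |CG| = |G − C| = 72.0.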